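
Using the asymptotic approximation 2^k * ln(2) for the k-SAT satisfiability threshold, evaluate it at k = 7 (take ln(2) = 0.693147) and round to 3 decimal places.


Using the asymptotic formula: threshold ~ 2^k * ln(2).
2^7 = 128.
128 * 0.693147 = 88.723.

88.723


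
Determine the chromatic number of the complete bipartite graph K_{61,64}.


K_{61,64} is bipartite by definition: the two parts are independent sets, with every edge crossing between them.
Color all vertices in one part with color 1 and all vertices in the other part with color 2.
Since the graph has at least one edge, one color does not suffice.
Chromatic number = 2.

2


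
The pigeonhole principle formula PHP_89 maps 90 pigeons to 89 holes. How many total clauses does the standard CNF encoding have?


The PHP encoding has two parts:
1) At-least-one-hole clauses: 90 (one per pigeon, each with 89 literals).
2) At-most-one-pigeon-per-hole clauses: 89 holes * C(90,2) = 89 * 4005 = 356445.
Total clauses = 90 + 356445 = 356535.

356535


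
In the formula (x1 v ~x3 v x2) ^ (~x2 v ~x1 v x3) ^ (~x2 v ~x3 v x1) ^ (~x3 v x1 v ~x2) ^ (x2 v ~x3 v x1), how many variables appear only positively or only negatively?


A pure literal appears in only one polarity across all clauses.
No pure literals found.
Count = 0.

0


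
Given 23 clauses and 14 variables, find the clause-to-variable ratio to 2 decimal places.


Clause-to-variable ratio = clauses / variables.
23 / 14 = 1.64.

1.64


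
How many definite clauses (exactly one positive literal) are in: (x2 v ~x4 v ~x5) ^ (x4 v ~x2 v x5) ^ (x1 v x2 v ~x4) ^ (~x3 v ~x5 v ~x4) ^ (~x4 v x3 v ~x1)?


A definite clause has exactly one positive literal.
Clause 1: 1 positive -> definite
Clause 2: 2 positive -> not definite
Clause 3: 2 positive -> not definite
Clause 4: 0 positive -> not definite
Clause 5: 1 positive -> definite
Definite clause count = 2.

2


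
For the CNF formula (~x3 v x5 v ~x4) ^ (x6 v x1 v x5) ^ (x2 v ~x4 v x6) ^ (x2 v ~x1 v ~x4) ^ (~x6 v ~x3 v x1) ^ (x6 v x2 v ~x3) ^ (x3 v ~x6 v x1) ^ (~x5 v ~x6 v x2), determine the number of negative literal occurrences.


Scan each clause for negated literals.
Clause 1: 2 negative; Clause 2: 0 negative; Clause 3: 1 negative; Clause 4: 2 negative; Clause 5: 2 negative; Clause 6: 1 negative; Clause 7: 1 negative; Clause 8: 2 negative.
Total negative literal occurrences = 11.

11


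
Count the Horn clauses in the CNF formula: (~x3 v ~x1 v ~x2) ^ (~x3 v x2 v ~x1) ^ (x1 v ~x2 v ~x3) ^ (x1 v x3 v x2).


A Horn clause has at most one positive literal.
Clause 1: 0 positive lit(s) -> Horn
Clause 2: 1 positive lit(s) -> Horn
Clause 3: 1 positive lit(s) -> Horn
Clause 4: 3 positive lit(s) -> not Horn
Total Horn clauses = 3.

3


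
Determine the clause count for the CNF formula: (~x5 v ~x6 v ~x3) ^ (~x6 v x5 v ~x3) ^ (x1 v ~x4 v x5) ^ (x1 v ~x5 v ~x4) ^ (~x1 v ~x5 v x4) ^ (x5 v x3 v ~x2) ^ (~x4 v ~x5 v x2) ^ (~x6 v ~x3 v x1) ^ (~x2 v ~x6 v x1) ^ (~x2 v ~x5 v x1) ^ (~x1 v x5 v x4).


Each group enclosed in parentheses joined by ^ is one clause.
Counting the conjuncts: 11 clauses.

11


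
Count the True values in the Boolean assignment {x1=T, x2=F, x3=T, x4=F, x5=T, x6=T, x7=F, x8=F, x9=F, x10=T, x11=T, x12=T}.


The weight is the number of variables assigned True.
True variables: x1, x3, x5, x6, x10, x11, x12.
Weight = 7.

7


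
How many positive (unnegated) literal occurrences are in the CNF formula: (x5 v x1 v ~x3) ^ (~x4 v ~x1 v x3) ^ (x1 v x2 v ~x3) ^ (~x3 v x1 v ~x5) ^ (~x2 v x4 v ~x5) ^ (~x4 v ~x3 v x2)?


Scan each clause for unnegated literals.
Clause 1: 2 positive; Clause 2: 1 positive; Clause 3: 2 positive; Clause 4: 1 positive; Clause 5: 1 positive; Clause 6: 1 positive.
Total positive literal occurrences = 8.

8


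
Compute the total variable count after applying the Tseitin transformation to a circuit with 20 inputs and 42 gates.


The Tseitin transformation introduces one auxiliary variable per gate.
Total variables = inputs + gates = 20 + 42 = 62.

62


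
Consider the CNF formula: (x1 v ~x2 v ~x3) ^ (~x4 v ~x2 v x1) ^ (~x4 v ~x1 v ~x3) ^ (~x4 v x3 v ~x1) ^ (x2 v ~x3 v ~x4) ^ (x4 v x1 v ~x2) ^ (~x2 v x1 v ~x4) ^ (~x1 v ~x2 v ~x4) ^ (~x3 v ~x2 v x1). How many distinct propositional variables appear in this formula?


Identify each distinct variable in the formula.
Variables found: x1, x2, x3, x4.
Total distinct variables = 4.

4


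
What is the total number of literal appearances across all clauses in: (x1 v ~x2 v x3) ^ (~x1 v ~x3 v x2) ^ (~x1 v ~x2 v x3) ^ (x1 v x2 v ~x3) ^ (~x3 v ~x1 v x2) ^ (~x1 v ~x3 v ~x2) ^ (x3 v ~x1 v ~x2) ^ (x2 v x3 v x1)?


Clause lengths: 3, 3, 3, 3, 3, 3, 3, 3.
Sum = 3 + 3 + 3 + 3 + 3 + 3 + 3 + 3 = 24.

24


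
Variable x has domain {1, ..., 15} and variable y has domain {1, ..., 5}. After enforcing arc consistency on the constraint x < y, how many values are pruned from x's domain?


For the constraint x < y, x needs a supporting value in y's domain.
x can be at most 4 (one less than y's maximum).
Valid x values from domain: 4 out of 15.
Pruned = 15 - 4 = 11.

11


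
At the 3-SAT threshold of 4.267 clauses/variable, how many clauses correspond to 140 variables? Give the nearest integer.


The 3-SAT phase transition occurs at approximately 4.267 clauses per variable.
m = 4.267 * 140 = 597.38.
Rounded to nearest integer: 597.

597


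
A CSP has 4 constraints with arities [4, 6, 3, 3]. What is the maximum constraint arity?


The arities are: 4, 6, 3, 3.
Scan for the maximum value.
Maximum arity = 6.

6


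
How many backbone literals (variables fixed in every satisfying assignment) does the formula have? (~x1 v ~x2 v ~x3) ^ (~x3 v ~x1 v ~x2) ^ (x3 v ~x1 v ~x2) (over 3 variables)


Find all satisfying assignments: 6 model(s).
Check which variables have the same value in every model.
No variable is fixed across all models.
Backbone size = 0.

0


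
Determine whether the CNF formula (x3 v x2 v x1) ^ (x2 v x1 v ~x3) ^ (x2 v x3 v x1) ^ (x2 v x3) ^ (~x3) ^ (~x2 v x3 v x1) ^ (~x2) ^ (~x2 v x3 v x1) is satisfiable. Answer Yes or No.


Check all 8 possible truth assignments.
Number of satisfying assignments found: 0.
The formula is unsatisfiable.

No


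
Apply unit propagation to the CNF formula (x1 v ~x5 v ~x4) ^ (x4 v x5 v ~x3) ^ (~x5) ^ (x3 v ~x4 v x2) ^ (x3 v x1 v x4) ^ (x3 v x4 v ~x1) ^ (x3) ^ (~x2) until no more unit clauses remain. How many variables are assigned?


Unit propagation repeatedly assigns the literal in any unit clause, then simplifies.
Assignments in order: x5 = F, x3 = T, x4 = T, x2 = F.
No further unit clauses remain.
Total variables assigned = 4.

4


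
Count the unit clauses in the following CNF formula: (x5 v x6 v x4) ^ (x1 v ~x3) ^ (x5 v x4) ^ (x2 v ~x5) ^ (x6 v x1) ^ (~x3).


A unit clause contains exactly one literal.
Unit clauses found: (~x3).
Count = 1.

1


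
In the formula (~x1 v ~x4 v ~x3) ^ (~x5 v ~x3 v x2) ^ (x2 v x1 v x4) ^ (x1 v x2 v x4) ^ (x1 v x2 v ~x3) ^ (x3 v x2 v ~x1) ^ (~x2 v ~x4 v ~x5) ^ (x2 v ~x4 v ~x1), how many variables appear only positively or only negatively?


A pure literal appears in only one polarity across all clauses.
Pure literals: x5 (negative only).
Count = 1.

1


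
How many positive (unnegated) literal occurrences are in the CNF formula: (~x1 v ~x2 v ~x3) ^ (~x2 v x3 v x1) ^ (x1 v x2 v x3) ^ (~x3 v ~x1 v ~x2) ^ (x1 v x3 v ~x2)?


Scan each clause for unnegated literals.
Clause 1: 0 positive; Clause 2: 2 positive; Clause 3: 3 positive; Clause 4: 0 positive; Clause 5: 2 positive.
Total positive literal occurrences = 7.

7


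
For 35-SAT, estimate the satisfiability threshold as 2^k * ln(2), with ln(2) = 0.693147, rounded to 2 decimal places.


Using the asymptotic formula: threshold ~ 2^k * ln(2).
2^35 = 34359738368.
34359738368 * 0.693147 = 23816349570.56.

23816349570.56


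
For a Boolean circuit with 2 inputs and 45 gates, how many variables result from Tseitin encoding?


The Tseitin transformation introduces one auxiliary variable per gate.
Total variables = inputs + gates = 2 + 45 = 47.

47


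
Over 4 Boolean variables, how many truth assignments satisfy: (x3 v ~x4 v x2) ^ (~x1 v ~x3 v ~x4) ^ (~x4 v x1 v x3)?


Enumerate all 16 truth assignments over 4 variables.
Test each against every clause.
Satisfying assignments found: 11.

11


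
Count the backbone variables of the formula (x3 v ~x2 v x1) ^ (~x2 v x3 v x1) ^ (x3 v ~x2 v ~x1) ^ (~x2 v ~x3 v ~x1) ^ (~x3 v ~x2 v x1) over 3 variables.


Find all satisfying assignments: 4 model(s).
Check which variables have the same value in every model.
Fixed variables: x2=F.
Backbone size = 1.

1


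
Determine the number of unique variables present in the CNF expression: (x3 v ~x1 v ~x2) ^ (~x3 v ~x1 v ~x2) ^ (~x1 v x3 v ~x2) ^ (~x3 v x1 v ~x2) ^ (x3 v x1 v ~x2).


Identify each distinct variable in the formula.
Variables found: x1, x2, x3.
Total distinct variables = 3.

3


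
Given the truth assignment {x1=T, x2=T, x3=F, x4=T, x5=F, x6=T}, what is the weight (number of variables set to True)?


The weight is the number of variables assigned True.
True variables: x1, x2, x4, x6.
Weight = 4.

4


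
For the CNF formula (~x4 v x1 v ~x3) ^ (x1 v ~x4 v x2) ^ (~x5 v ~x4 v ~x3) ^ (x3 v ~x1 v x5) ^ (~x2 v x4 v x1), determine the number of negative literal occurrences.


Scan each clause for negated literals.
Clause 1: 2 negative; Clause 2: 1 negative; Clause 3: 3 negative; Clause 4: 1 negative; Clause 5: 1 negative.
Total negative literal occurrences = 8.

8


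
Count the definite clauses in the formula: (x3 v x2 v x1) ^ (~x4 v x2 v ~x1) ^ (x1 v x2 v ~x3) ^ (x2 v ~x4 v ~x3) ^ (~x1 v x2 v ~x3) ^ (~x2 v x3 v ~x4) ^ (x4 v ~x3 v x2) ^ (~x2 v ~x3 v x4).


A definite clause has exactly one positive literal.
Clause 1: 3 positive -> not definite
Clause 2: 1 positive -> definite
Clause 3: 2 positive -> not definite
Clause 4: 1 positive -> definite
Clause 5: 1 positive -> definite
Clause 6: 1 positive -> definite
Clause 7: 2 positive -> not definite
Clause 8: 1 positive -> definite
Definite clause count = 5.

5


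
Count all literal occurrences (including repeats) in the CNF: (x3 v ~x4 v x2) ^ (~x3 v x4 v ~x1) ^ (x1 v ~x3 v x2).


Clause lengths: 3, 3, 3.
Sum = 3 + 3 + 3 = 9.

9


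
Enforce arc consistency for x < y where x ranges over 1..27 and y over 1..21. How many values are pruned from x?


For the constraint x < y, x needs a supporting value in y's domain.
x can be at most 20 (one less than y's maximum).
Valid x values from domain: 20 out of 27.
Pruned = 27 - 20 = 7.

7


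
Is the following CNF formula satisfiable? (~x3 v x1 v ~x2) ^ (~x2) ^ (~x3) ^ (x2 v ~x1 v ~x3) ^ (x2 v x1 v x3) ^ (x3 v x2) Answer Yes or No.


Check all 8 possible truth assignments.
Number of satisfying assignments found: 0.
The formula is unsatisfiable.

No


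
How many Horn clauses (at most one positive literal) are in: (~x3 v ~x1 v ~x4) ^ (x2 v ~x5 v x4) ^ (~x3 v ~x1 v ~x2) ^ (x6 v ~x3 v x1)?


A Horn clause has at most one positive literal.
Clause 1: 0 positive lit(s) -> Horn
Clause 2: 2 positive lit(s) -> not Horn
Clause 3: 0 positive lit(s) -> Horn
Clause 4: 2 positive lit(s) -> not Horn
Total Horn clauses = 2.

2


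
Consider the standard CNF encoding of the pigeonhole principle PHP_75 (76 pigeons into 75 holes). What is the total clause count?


The PHP encoding has two parts:
1) At-least-one-hole clauses: 76 (one per pigeon, each with 75 literals).
2) At-most-one-pigeon-per-hole clauses: 75 holes * C(76,2) = 75 * 2850 = 213750.
Total clauses = 76 + 213750 = 213826.

213826


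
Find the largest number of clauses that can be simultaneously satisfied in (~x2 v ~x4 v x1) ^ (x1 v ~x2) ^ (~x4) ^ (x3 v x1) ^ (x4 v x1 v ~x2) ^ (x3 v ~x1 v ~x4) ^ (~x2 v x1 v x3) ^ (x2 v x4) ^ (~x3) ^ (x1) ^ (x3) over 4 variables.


Enumerate all 16 truth assignments.
For each, count how many of the 11 clauses are satisfied.
The formula is not fully satisfiable, so the maximum is below 11.
Maximum simultaneously satisfiable clauses = 10.

10


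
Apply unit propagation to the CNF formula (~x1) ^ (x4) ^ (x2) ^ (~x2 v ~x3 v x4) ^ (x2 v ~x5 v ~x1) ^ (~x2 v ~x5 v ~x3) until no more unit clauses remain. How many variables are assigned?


Unit propagation repeatedly assigns the literal in any unit clause, then simplifies.
Assignments in order: x1 = F, x4 = T, x2 = T.
No further unit clauses remain.
Total variables assigned = 3.

3


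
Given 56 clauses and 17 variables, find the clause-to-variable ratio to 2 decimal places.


Clause-to-variable ratio = clauses / variables.
56 / 17 = 3.29.

3.29


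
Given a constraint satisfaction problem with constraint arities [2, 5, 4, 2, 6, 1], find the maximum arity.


The arities are: 2, 5, 4, 2, 6, 1.
Scan for the maximum value.
Maximum arity = 6.

6


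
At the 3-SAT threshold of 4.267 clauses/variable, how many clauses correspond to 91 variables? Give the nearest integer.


The 3-SAT phase transition occurs at approximately 4.267 clauses per variable.
m = 4.267 * 91 = 388.297.
Rounded to nearest integer: 388.

388


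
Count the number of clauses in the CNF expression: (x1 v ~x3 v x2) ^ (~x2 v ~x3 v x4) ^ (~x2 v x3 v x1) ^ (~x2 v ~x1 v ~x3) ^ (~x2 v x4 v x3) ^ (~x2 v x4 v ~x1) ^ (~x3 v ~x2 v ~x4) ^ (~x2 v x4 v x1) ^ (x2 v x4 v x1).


Each group enclosed in parentheses joined by ^ is one clause.
Counting the conjuncts: 9 clauses.

9


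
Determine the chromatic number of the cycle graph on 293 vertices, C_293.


An odd cycle cannot be 2-colored: alternating two colors around the cycle returns to the start with a conflict.
Since 293 is odd, three colors are required (and three suffice).
Chromatic number = 3.

3


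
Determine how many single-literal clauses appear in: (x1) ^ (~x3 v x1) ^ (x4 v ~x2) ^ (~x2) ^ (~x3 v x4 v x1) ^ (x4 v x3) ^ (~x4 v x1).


A unit clause contains exactly one literal.
Unit clauses found: (x1), (~x2).
Count = 2.

2


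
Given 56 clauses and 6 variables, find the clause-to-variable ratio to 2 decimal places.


Clause-to-variable ratio = clauses / variables.
56 / 6 = 9.33.

9.33


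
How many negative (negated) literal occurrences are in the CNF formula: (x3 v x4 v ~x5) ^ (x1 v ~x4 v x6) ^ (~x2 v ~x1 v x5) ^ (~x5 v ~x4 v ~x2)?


Scan each clause for negated literals.
Clause 1: 1 negative; Clause 2: 1 negative; Clause 3: 2 negative; Clause 4: 3 negative.
Total negative literal occurrences = 7.

7


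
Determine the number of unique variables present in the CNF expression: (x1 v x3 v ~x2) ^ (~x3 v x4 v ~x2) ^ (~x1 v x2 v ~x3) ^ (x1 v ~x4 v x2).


Identify each distinct variable in the formula.
Variables found: x1, x2, x3, x4.
Total distinct variables = 4.

4


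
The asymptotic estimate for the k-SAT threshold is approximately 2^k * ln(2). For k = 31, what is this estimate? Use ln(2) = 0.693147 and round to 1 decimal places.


Using the asymptotic formula: threshold ~ 2^k * ln(2).
2^31 = 2147483648.
2147483648 * 0.693147 = 1488521848.2.

1488521848.2


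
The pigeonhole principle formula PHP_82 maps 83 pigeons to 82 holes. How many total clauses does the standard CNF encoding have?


The PHP encoding has two parts:
1) At-least-one-hole clauses: 83 (one per pigeon, each with 82 literals).
2) At-most-one-pigeon-per-hole clauses: 82 holes * C(83,2) = 82 * 3403 = 279046.
Total clauses = 83 + 279046 = 279129.

279129


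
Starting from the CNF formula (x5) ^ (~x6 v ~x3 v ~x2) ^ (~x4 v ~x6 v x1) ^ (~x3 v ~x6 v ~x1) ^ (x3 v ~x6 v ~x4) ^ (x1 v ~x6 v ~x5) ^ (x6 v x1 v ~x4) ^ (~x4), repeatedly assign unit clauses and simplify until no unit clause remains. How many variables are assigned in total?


Unit propagation repeatedly assigns the literal in any unit clause, then simplifies.
Assignments in order: x5 = T, x4 = F.
No further unit clauses remain.
Total variables assigned = 2.

2


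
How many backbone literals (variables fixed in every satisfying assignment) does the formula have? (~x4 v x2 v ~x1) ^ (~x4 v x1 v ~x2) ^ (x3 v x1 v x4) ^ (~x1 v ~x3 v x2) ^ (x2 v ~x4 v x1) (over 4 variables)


Find all satisfying assignments: 7 model(s).
Check which variables have the same value in every model.
No variable is fixed across all models.
Backbone size = 0.

0


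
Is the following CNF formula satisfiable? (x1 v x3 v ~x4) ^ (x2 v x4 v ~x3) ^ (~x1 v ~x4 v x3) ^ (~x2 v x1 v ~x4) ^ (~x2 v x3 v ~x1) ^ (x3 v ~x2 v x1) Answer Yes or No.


Check all 16 possible truth assignments.
Number of satisfying assignments found: 7.
The formula is satisfiable.

Yes


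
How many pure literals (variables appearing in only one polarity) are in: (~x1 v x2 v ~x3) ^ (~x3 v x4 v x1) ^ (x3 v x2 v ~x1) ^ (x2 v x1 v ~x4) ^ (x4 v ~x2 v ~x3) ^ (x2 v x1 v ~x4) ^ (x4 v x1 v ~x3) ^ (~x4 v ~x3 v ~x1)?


A pure literal appears in only one polarity across all clauses.
No pure literals found.
Count = 0.

0


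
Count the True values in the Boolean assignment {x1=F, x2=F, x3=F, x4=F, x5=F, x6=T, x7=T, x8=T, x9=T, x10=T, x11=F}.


The weight is the number of variables assigned True.
True variables: x6, x7, x8, x9, x10.
Weight = 5.

5


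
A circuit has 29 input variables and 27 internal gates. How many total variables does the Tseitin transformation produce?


The Tseitin transformation introduces one auxiliary variable per gate.
Total variables = inputs + gates = 29 + 27 = 56.

56


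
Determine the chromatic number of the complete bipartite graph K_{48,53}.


K_{48,53} is bipartite by definition: the two parts are independent sets, with every edge crossing between them.
Color all vertices in one part with color 1 and all vertices in the other part with color 2.
Since the graph has at least one edge, one color does not suffice.
Chromatic number = 2.

2


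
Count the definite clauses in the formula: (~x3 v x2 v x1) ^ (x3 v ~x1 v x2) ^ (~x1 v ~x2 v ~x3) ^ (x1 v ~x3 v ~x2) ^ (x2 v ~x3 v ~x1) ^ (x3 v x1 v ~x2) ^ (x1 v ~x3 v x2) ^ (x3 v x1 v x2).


A definite clause has exactly one positive literal.
Clause 1: 2 positive -> not definite
Clause 2: 2 positive -> not definite
Clause 3: 0 positive -> not definite
Clause 4: 1 positive -> definite
Clause 5: 1 positive -> definite
Clause 6: 2 positive -> not definite
Clause 7: 2 positive -> not definite
Clause 8: 3 positive -> not definite
Definite clause count = 2.

2


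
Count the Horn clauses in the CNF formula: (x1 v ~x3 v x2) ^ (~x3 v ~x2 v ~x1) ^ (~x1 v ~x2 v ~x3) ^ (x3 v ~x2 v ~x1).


A Horn clause has at most one positive literal.
Clause 1: 2 positive lit(s) -> not Horn
Clause 2: 0 positive lit(s) -> Horn
Clause 3: 0 positive lit(s) -> Horn
Clause 4: 1 positive lit(s) -> Horn
Total Horn clauses = 3.

3


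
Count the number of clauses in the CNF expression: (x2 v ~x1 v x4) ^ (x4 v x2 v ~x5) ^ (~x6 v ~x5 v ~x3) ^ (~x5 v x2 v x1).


Each group enclosed in parentheses joined by ^ is one clause.
Counting the conjuncts: 4 clauses.

4


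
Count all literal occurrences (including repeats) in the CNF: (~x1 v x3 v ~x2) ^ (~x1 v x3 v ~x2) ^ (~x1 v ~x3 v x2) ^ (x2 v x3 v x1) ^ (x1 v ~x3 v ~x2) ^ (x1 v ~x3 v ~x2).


Clause lengths: 3, 3, 3, 3, 3, 3.
Sum = 3 + 3 + 3 + 3 + 3 + 3 = 18.

18


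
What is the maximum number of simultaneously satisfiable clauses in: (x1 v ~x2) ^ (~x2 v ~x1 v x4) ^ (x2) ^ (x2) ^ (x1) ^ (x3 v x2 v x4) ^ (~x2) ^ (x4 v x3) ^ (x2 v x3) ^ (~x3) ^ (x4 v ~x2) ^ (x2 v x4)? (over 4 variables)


Enumerate all 16 truth assignments.
For each, count how many of the 12 clauses are satisfied.
The formula is not fully satisfiable, so the maximum is below 12.
Maximum simultaneously satisfiable clauses = 11.

11


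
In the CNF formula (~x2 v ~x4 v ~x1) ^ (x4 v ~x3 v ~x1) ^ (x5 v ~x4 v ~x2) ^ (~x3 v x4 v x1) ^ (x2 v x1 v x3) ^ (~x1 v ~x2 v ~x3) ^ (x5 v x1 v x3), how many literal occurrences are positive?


Scan each clause for unnegated literals.
Clause 1: 0 positive; Clause 2: 1 positive; Clause 3: 1 positive; Clause 4: 2 positive; Clause 5: 3 positive; Clause 6: 0 positive; Clause 7: 3 positive.
Total positive literal occurrences = 10.

10


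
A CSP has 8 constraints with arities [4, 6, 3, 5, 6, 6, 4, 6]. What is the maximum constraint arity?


The arities are: 4, 6, 3, 5, 6, 6, 4, 6.
Scan for the maximum value.
Maximum arity = 6.

6


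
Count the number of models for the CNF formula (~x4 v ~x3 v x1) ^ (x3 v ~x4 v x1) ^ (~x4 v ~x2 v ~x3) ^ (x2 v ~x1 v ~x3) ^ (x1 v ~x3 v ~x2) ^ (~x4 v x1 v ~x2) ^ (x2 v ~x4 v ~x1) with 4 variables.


Enumerate all 16 truth assignments over 4 variables.
Test each against every clause.
Satisfying assignments found: 7.

7


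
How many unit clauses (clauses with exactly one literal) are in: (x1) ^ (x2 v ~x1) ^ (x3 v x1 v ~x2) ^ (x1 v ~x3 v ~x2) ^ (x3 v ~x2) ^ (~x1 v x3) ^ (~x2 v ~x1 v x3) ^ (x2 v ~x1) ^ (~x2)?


A unit clause contains exactly one literal.
Unit clauses found: (x1), (~x2).
Count = 2.

2


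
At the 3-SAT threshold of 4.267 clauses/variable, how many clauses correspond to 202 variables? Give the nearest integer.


The 3-SAT phase transition occurs at approximately 4.267 clauses per variable.
m = 4.267 * 202 = 861.934.
Rounded to nearest integer: 862.

862


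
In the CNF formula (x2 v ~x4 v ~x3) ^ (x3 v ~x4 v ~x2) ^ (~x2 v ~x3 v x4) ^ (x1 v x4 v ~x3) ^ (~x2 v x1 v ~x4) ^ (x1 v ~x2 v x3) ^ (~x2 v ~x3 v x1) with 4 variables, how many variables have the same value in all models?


Find all satisfying assignments: 7 model(s).
Check which variables have the same value in every model.
No variable is fixed across all models.
Backbone size = 0.

0


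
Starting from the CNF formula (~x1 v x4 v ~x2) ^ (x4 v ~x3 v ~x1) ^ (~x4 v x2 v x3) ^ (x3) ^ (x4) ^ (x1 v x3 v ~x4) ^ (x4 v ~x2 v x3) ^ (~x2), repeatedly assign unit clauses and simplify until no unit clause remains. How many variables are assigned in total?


Unit propagation repeatedly assigns the literal in any unit clause, then simplifies.
Assignments in order: x3 = T, x4 = T, x2 = F.
No further unit clauses remain.
Total variables assigned = 3.

3


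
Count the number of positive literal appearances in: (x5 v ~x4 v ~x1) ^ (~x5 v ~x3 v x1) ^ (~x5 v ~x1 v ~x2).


Scan each clause for unnegated literals.
Clause 1: 1 positive; Clause 2: 1 positive; Clause 3: 0 positive.
Total positive literal occurrences = 2.

2


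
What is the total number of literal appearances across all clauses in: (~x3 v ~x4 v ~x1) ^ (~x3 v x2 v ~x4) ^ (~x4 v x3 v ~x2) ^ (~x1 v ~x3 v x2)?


Clause lengths: 3, 3, 3, 3.
Sum = 3 + 3 + 3 + 3 = 12.

12


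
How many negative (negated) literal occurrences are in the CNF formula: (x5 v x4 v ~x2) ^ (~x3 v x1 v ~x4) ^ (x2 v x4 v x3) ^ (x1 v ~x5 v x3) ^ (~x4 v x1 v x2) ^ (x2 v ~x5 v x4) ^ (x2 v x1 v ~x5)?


Scan each clause for negated literals.
Clause 1: 1 negative; Clause 2: 2 negative; Clause 3: 0 negative; Clause 4: 1 negative; Clause 5: 1 negative; Clause 6: 1 negative; Clause 7: 1 negative.
Total negative literal occurrences = 7.

7


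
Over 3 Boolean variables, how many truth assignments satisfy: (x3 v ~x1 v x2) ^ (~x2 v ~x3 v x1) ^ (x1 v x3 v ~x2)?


Enumerate all 8 truth assignments over 3 variables.
Test each against every clause.
Satisfying assignments found: 5.

5


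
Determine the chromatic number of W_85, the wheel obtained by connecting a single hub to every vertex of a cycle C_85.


W_85 consists of the cycle C_85 together with a hub vertex adjacent to every cycle vertex.
The cycle C_85 needs 3 colors (odd cycle -> 3).
The hub is adjacent to every cycle vertex, so it must receive a new color distinct from all of them.
Chromatic number = 3 + 1 = 4.

4


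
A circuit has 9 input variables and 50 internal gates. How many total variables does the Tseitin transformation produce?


The Tseitin transformation introduces one auxiliary variable per gate.
Total variables = inputs + gates = 9 + 50 = 59.

59


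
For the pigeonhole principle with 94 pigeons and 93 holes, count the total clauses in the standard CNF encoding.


The PHP encoding has two parts:
1) At-least-one-hole clauses: 94 (one per pigeon, each with 93 literals).
2) At-most-one-pigeon-per-hole clauses: 93 holes * C(94,2) = 93 * 4371 = 406503.
Total clauses = 94 + 406503 = 406597.

406597


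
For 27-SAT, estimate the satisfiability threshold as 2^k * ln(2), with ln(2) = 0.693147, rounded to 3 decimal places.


Using the asymptotic formula: threshold ~ 2^k * ln(2).
2^27 = 134217728.
134217728 * 0.693147 = 93032615.51.

93032615.51


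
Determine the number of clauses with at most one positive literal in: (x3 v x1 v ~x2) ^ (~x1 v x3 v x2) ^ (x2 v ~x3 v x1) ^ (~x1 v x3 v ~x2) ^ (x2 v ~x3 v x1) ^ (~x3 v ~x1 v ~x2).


A Horn clause has at most one positive literal.
Clause 1: 2 positive lit(s) -> not Horn
Clause 2: 2 positive lit(s) -> not Horn
Clause 3: 2 positive lit(s) -> not Horn
Clause 4: 1 positive lit(s) -> Horn
Clause 5: 2 positive lit(s) -> not Horn
Clause 6: 0 positive lit(s) -> Horn
Total Horn clauses = 2.

2


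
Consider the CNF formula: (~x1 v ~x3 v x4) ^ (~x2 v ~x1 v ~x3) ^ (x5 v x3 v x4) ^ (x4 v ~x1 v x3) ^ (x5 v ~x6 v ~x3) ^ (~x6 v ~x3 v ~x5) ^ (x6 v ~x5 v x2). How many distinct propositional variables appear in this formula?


Identify each distinct variable in the formula.
Variables found: x1, x2, x3, x4, x5, x6.
Total distinct variables = 6.

6


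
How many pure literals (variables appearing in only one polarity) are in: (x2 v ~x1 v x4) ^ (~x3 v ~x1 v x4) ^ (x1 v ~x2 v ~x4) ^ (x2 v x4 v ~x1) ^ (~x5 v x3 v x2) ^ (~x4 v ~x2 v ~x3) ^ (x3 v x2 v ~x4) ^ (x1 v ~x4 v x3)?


A pure literal appears in only one polarity across all clauses.
Pure literals: x5 (negative only).
Count = 1.

1


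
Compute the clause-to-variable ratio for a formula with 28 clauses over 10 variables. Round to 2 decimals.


Clause-to-variable ratio = clauses / variables.
28 / 10 = 2.8.

2.8


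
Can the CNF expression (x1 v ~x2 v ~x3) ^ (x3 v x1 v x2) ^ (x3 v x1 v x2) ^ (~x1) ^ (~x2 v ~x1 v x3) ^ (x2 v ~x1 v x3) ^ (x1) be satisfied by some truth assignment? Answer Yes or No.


Check all 8 possible truth assignments.
Number of satisfying assignments found: 0.
The formula is unsatisfiable.

No


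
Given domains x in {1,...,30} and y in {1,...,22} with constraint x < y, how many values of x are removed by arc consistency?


For the constraint x < y, x needs a supporting value in y's domain.
x can be at most 21 (one less than y's maximum).
Valid x values from domain: 21 out of 30.
Pruned = 30 - 21 = 9.

9


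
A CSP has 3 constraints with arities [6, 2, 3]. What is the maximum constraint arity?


The arities are: 6, 2, 3.
Scan for the maximum value.
Maximum arity = 6.

6


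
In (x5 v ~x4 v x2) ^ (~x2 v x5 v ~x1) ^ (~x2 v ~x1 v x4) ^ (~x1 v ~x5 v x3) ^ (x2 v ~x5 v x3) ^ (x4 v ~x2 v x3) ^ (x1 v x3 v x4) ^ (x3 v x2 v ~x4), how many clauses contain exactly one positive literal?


A definite clause has exactly one positive literal.
Clause 1: 2 positive -> not definite
Clause 2: 1 positive -> definite
Clause 3: 1 positive -> definite
Clause 4: 1 positive -> definite
Clause 5: 2 positive -> not definite
Clause 6: 2 positive -> not definite
Clause 7: 3 positive -> not definite
Clause 8: 2 positive -> not definite
Definite clause count = 3.

3


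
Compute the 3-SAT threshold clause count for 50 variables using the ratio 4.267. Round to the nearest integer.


The 3-SAT phase transition occurs at approximately 4.267 clauses per variable.
m = 4.267 * 50 = 213.35.
Rounded to nearest integer: 213.

213


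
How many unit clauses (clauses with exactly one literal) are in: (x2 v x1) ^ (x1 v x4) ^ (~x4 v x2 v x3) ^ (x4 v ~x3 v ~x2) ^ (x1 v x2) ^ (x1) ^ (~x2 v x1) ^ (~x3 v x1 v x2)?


A unit clause contains exactly one literal.
Unit clauses found: (x1).
Count = 1.

1


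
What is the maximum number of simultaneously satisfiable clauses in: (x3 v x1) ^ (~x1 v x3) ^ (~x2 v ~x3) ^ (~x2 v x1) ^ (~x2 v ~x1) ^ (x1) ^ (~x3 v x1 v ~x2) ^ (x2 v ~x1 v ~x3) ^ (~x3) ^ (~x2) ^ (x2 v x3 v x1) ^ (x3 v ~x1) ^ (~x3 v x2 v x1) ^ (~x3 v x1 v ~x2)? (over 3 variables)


Enumerate all 8 truth assignments.
For each, count how many of the 14 clauses are satisfied.
The formula is not fully satisfiable, so the maximum is below 14.
Maximum simultaneously satisfiable clauses = 12.

12


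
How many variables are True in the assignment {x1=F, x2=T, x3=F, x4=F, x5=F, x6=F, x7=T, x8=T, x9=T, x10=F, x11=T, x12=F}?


The weight is the number of variables assigned True.
True variables: x2, x7, x8, x9, x11.
Weight = 5.

5


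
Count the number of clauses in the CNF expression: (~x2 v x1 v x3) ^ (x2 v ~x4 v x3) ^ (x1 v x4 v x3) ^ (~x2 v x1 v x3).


Each group enclosed in parentheses joined by ^ is one clause.
Counting the conjuncts: 4 clauses.

4


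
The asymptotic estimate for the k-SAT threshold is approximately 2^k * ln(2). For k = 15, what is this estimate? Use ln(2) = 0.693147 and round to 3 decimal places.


Using the asymptotic formula: threshold ~ 2^k * ln(2).
2^15 = 32768.
32768 * 0.693147 = 22713.041.

22713.041


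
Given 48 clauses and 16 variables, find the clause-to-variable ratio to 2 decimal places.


Clause-to-variable ratio = clauses / variables.
48 / 16 = 3.0.

3.0


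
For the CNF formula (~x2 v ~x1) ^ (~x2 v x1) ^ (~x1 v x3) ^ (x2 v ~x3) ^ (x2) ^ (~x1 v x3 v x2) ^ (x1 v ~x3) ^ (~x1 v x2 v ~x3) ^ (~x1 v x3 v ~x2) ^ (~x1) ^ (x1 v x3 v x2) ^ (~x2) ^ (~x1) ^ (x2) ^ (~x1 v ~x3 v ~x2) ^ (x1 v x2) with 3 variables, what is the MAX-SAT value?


Enumerate all 8 truth assignments.
For each, count how many of the 16 clauses are satisfied.
The formula is not fully satisfiable, so the maximum is below 16.
Maximum simultaneously satisfiable clauses = 14.

14


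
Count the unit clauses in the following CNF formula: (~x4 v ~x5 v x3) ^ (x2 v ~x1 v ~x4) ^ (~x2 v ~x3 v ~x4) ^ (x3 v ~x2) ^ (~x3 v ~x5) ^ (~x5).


A unit clause contains exactly one literal.
Unit clauses found: (~x5).
Count = 1.

1


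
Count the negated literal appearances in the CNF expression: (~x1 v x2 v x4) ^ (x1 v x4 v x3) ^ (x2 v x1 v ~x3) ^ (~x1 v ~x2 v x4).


Scan each clause for negated literals.
Clause 1: 1 negative; Clause 2: 0 negative; Clause 3: 1 negative; Clause 4: 2 negative.
Total negative literal occurrences = 4.

4


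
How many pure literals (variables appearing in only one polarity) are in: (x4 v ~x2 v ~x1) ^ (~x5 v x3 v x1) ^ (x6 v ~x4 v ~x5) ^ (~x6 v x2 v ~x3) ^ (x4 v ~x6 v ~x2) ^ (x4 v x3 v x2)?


A pure literal appears in only one polarity across all clauses.
Pure literals: x5 (negative only).
Count = 1.

1


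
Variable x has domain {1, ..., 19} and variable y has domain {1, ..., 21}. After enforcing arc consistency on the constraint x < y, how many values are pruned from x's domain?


For the constraint x < y, x needs a supporting value in y's domain.
x can be at most 20 (one less than y's maximum).
Valid x values from domain: 19 out of 19.
Pruned = 19 - 19 = 0.

0


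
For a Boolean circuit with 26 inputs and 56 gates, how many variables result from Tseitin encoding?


The Tseitin transformation introduces one auxiliary variable per gate.
Total variables = inputs + gates = 26 + 56 = 82.

82


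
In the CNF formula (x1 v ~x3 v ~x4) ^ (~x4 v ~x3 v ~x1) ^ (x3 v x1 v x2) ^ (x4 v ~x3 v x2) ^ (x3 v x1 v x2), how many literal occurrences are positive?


Scan each clause for unnegated literals.
Clause 1: 1 positive; Clause 2: 0 positive; Clause 3: 3 positive; Clause 4: 2 positive; Clause 5: 3 positive.
Total positive literal occurrences = 9.

9


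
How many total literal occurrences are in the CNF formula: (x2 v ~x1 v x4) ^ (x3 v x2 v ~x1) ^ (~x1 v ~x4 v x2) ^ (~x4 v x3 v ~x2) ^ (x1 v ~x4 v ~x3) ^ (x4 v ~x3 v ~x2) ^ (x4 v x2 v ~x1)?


Clause lengths: 3, 3, 3, 3, 3, 3, 3.
Sum = 3 + 3 + 3 + 3 + 3 + 3 + 3 = 21.

21


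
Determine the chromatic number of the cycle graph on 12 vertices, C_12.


A cycle on an even number of vertices is bipartite: alternate two colors around the cycle.
Since 12 is even, two colors suffice, and at least two are needed because the graph has edges.
Chromatic number = 2.

2


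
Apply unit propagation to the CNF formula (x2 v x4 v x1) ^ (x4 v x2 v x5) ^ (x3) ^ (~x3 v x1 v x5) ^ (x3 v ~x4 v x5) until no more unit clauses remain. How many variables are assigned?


Unit propagation repeatedly assigns the literal in any unit clause, then simplifies.
Assignments in order: x3 = T.
No further unit clauses remain.
Total variables assigned = 1.

1


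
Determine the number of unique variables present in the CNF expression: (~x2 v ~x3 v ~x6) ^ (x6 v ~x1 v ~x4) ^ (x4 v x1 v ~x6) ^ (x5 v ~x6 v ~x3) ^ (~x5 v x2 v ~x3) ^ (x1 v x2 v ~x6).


Identify each distinct variable in the formula.
Variables found: x1, x2, x3, x4, x5, x6.
Total distinct variables = 6.

6


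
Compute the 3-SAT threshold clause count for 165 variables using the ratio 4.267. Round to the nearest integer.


The 3-SAT phase transition occurs at approximately 4.267 clauses per variable.
m = 4.267 * 165 = 704.055.
Rounded to nearest integer: 704.

704


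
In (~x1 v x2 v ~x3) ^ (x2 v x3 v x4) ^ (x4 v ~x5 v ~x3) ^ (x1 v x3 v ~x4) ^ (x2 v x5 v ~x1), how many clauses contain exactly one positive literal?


A definite clause has exactly one positive literal.
Clause 1: 1 positive -> definite
Clause 2: 3 positive -> not definite
Clause 3: 1 positive -> definite
Clause 4: 2 positive -> not definite
Clause 5: 2 positive -> not definite
Definite clause count = 2.

2


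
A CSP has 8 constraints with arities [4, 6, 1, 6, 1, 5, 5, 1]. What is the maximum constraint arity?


The arities are: 4, 6, 1, 6, 1, 5, 5, 1.
Scan for the maximum value.
Maximum arity = 6.

6


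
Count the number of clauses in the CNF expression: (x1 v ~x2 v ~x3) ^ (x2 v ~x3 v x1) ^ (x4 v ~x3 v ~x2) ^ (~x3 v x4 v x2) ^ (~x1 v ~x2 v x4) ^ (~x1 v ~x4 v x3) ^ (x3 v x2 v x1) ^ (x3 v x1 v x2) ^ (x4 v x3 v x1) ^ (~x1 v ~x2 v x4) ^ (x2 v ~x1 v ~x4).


Each group enclosed in parentheses joined by ^ is one clause.
Counting the conjuncts: 11 clauses.

11


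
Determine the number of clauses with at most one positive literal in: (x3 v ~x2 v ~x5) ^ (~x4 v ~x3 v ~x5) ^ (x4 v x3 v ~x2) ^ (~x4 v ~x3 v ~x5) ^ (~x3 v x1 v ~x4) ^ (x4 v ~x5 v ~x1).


A Horn clause has at most one positive literal.
Clause 1: 1 positive lit(s) -> Horn
Clause 2: 0 positive lit(s) -> Horn
Clause 3: 2 positive lit(s) -> not Horn
Clause 4: 0 positive lit(s) -> Horn
Clause 5: 1 positive lit(s) -> Horn
Clause 6: 1 positive lit(s) -> Horn
Total Horn clauses = 5.

5


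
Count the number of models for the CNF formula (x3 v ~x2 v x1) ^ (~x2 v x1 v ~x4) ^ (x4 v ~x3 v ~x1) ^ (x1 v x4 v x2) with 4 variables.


Enumerate all 16 truth assignments over 4 variables.
Test each against every clause.
Satisfying assignments found: 9.

9


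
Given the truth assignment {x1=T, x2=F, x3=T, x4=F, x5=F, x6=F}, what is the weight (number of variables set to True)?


The weight is the number of variables assigned True.
True variables: x1, x3.
Weight = 2.

2


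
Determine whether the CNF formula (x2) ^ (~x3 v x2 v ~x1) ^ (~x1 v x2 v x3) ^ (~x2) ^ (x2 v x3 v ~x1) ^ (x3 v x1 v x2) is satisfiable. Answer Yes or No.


Check all 8 possible truth assignments.
Number of satisfying assignments found: 0.
The formula is unsatisfiable.

No


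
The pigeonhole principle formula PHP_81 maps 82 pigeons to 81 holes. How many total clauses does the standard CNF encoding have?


The PHP encoding has two parts:
1) At-least-one-hole clauses: 82 (one per pigeon, each with 81 literals).
2) At-most-one-pigeon-per-hole clauses: 81 holes * C(82,2) = 81 * 3321 = 269001.
Total clauses = 82 + 269001 = 269083.

269083


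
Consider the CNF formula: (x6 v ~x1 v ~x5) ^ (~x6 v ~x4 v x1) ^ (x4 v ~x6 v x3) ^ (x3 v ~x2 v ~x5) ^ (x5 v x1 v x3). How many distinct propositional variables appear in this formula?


Identify each distinct variable in the formula.
Variables found: x1, x2, x3, x4, x5, x6.
Total distinct variables = 6.

6


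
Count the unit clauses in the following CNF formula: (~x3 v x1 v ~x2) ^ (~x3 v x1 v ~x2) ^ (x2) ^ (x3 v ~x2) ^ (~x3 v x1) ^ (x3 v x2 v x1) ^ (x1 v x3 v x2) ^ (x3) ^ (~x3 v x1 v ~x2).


A unit clause contains exactly one literal.
Unit clauses found: (x2), (x3).
Count = 2.

2


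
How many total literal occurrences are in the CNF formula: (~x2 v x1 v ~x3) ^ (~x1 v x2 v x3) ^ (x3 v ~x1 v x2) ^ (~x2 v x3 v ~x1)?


Clause lengths: 3, 3, 3, 3.
Sum = 3 + 3 + 3 + 3 = 12.

12


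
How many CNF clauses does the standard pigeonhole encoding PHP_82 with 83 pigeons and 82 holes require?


The PHP encoding has two parts:
1) At-least-one-hole clauses: 83 (one per pigeon, each with 82 literals).
2) At-most-one-pigeon-per-hole clauses: 82 holes * C(83,2) = 82 * 3403 = 279046.
Total clauses = 83 + 279046 = 279129.

279129


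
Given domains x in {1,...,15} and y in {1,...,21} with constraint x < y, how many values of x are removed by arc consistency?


For the constraint x < y, x needs a supporting value in y's domain.
x can be at most 20 (one less than y's maximum).
Valid x values from domain: 15 out of 15.
Pruned = 15 - 15 = 0.

0


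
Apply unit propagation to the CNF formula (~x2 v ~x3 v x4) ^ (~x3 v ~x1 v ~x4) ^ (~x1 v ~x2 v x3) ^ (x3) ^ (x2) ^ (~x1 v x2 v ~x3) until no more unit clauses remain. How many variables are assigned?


Unit propagation repeatedly assigns the literal in any unit clause, then simplifies.
Assignments in order: x3 = T, x2 = T, x4 = T, x1 = F.
No further unit clauses remain.
Total variables assigned = 4.

4


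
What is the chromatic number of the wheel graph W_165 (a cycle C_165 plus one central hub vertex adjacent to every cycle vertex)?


W_165 consists of the cycle C_165 together with a hub vertex adjacent to every cycle vertex.
The cycle C_165 needs 3 colors (odd cycle -> 3).
The hub is adjacent to every cycle vertex, so it must receive a new color distinct from all of them.
Chromatic number = 3 + 1 = 4.

4


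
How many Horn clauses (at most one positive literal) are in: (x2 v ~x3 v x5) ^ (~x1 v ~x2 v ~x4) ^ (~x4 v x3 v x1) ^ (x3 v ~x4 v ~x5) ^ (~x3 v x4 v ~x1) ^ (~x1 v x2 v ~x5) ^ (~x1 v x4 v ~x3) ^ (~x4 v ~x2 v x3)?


A Horn clause has at most one positive literal.
Clause 1: 2 positive lit(s) -> not Horn
Clause 2: 0 positive lit(s) -> Horn
Clause 3: 2 positive lit(s) -> not Horn
Clause 4: 1 positive lit(s) -> Horn
Clause 5: 1 positive lit(s) -> Horn
Clause 6: 1 positive lit(s) -> Horn
Clause 7: 1 positive lit(s) -> Horn
Clause 8: 1 positive lit(s) -> Horn
Total Horn clauses = 6.

6


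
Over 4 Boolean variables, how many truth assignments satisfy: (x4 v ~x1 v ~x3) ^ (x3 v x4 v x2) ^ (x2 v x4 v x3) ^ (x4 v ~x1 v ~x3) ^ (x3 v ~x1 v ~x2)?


Enumerate all 16 truth assignments over 4 variables.
Test each against every clause.
Satisfying assignments found: 10.

10


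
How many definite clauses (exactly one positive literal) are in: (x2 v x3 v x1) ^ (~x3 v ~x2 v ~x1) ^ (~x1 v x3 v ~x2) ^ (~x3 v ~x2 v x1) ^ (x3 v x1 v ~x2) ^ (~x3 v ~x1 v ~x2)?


A definite clause has exactly one positive literal.
Clause 1: 3 positive -> not definite
Clause 2: 0 positive -> not definite
Clause 3: 1 positive -> definite
Clause 4: 1 positive -> definite
Clause 5: 2 positive -> not definite
Clause 6: 0 positive -> not definite
Definite clause count = 2.

2


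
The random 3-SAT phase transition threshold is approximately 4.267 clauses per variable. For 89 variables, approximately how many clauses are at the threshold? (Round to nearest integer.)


The 3-SAT phase transition occurs at approximately 4.267 clauses per variable.
m = 4.267 * 89 = 379.763.
Rounded to nearest integer: 380.

380


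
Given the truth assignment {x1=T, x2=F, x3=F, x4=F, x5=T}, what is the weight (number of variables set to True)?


The weight is the number of variables assigned True.
True variables: x1, x5.
Weight = 2.

2
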